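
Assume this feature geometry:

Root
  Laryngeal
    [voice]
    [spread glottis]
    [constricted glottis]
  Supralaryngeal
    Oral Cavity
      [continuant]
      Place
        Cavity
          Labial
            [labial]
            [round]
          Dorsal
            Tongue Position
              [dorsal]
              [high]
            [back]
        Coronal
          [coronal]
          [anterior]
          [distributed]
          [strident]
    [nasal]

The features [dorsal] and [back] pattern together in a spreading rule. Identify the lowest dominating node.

Dorsal

[dorsal] is immediately dominated by Tongue Position.
[back] is immediately dominated by Dorsal.
Dorsal is the lowest common ancestor — every listed feature sits under it, and no single subconstituent of Dorsal covers them all.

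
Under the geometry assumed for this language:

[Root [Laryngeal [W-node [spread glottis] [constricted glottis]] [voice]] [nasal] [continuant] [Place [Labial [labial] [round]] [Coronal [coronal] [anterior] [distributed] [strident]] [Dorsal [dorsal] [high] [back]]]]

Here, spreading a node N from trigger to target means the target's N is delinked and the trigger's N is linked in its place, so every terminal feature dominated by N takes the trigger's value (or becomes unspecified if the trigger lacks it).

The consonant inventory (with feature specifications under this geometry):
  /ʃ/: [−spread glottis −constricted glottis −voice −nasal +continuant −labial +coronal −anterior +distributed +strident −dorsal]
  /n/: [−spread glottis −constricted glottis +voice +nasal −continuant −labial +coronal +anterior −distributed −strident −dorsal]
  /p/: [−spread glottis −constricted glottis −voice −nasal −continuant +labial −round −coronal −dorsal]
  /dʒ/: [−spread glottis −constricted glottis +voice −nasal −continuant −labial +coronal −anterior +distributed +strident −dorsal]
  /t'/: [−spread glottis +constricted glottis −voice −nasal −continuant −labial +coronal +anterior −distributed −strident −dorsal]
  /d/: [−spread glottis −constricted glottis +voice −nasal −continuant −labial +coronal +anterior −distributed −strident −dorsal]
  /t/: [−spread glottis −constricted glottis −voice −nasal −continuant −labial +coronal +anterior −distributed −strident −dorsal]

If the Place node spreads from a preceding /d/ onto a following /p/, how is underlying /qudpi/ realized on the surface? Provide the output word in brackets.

[qudti]

Terminals under Place in this geometry: [labial], [round], [coronal], [anterior], [distributed], [strident], [dorsal], [high], [back].
After delinking /p/'s Place and linking /d/'s, the affected terminals become [−labial], [+coronal], [+anterior], [−distributed], [−strident], [−dorsal]; [spread glottis], [constricted glottis], [voice], … (outside Place) are retained from /p/.
Among the inventory, only /t/ has exactly this specification, giving the surface form [qudti].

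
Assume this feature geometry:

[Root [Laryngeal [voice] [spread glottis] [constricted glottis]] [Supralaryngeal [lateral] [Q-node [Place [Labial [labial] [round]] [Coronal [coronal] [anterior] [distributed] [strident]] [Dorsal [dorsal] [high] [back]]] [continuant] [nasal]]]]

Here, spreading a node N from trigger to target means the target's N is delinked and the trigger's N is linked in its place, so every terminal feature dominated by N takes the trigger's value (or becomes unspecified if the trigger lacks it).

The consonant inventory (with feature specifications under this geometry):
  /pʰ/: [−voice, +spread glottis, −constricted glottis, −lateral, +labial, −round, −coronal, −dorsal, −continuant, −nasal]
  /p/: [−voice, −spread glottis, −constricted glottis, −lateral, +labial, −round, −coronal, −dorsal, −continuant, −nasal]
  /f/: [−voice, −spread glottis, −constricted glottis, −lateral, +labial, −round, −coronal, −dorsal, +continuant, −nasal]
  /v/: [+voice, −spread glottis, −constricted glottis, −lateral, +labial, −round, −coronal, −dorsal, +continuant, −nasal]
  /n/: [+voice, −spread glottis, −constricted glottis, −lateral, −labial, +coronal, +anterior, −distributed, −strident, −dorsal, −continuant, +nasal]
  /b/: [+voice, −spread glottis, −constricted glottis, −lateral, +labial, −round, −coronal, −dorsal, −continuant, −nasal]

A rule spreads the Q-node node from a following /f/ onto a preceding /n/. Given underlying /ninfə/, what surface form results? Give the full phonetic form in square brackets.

The Q-node node dominates the terminals [labial], [round], [coronal], [anterior], [distributed], [strident], [dorsal], [high], [back], [continuant], [nasal].
The target acquires /f/'s values for everything under Q-node — [+labial], [−round], [−coronal], [−dorsal], [+continuant], [−nasal] — while keeping its own [voice], [spread glottis], [constricted glottis], ….
Among the inventory, only /v/ has exactly this specification, giving the surface form [nivfə].

[nivfə]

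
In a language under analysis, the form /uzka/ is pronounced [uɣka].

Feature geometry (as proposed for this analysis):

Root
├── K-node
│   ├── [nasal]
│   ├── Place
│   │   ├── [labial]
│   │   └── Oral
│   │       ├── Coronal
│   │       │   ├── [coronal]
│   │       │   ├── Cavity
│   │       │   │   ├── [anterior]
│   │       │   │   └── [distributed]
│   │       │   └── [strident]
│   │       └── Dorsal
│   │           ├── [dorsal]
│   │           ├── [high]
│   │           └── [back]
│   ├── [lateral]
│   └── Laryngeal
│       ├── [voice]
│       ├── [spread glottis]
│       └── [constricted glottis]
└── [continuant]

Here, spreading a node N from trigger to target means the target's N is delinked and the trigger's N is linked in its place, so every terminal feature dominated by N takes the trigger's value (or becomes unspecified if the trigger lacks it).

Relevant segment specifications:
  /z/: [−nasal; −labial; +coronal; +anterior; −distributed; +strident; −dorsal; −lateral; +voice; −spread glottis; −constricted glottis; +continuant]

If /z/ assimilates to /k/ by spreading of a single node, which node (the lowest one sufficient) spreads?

Oral

Feature comparison: [coronal], [anterior], [distributed], [strident], [dorsal], [high], [back] differ between /z/ and [ɣ]; the remaining terminals match.
In this geometry the lowest node dominating all of them is Oral: every daughter of Oral dominates only a proper subset, so no lower node suffices.
Delinking /z/'s Oral and associating /k/'s Oral gives precisely the feature bundle of [ɣ].
[continuant], [voice] stay as in /z/ although /k/ differs there, so no node dominating them spread; among the remaining candidates Oral is the lowest that derives the output.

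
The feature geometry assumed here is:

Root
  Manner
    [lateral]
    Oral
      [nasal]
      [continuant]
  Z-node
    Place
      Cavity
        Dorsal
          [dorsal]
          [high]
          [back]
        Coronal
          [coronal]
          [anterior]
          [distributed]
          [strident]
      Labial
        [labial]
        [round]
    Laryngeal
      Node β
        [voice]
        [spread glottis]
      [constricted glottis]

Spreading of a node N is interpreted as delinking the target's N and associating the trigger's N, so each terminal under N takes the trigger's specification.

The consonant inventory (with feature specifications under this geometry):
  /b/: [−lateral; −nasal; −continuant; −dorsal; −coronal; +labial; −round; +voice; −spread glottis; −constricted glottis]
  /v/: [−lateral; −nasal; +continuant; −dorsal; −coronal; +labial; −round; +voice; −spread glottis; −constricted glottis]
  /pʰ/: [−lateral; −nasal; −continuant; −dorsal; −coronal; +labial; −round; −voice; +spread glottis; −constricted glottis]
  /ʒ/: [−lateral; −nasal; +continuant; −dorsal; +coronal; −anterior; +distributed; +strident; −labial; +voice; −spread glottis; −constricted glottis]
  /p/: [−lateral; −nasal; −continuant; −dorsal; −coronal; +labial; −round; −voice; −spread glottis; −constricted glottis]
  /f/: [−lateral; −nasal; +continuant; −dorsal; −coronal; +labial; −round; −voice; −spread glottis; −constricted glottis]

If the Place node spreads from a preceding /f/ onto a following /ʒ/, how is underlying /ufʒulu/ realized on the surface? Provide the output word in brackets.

[ufvulu]

Terminals under Place in this geometry: [dorsal], [high], [back], [coronal], [anterior], [distributed], [strident], [labial], [round].
The target acquires /f/'s values for everything under Place — [−dorsal], [−coronal], [+labial], [−round] — while keeping its own [lateral], [nasal], [continuant], ….
The resulting bundle matches /v/ in the inventory; substituting it for /ʒ/ gives [ufvulu].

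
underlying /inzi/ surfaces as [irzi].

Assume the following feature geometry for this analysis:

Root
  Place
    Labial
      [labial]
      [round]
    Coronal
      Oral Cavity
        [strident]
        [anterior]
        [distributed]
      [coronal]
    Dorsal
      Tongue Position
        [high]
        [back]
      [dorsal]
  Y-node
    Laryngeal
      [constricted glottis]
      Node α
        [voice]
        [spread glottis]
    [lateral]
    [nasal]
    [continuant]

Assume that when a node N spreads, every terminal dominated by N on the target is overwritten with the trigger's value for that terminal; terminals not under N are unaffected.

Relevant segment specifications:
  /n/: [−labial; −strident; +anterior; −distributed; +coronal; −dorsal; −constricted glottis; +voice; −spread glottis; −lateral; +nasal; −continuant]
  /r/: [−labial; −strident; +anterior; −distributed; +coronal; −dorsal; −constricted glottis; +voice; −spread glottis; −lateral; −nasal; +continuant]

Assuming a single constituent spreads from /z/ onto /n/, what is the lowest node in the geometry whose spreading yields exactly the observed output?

Y-node

Feature comparison: [nasal], [continuant] differ between /n/ and [r]; the remaining terminals match.
Tracing each changed feature up the tree, the paths first meet at Y-node; any lower node misses at least one of them.
Spreading Y-node from /z/ overwrites each of those terminals with /z/'s values, yielding exactly [r].
Since [strident] is preserved even though /z/ disagrees there, no node above Y-node spread.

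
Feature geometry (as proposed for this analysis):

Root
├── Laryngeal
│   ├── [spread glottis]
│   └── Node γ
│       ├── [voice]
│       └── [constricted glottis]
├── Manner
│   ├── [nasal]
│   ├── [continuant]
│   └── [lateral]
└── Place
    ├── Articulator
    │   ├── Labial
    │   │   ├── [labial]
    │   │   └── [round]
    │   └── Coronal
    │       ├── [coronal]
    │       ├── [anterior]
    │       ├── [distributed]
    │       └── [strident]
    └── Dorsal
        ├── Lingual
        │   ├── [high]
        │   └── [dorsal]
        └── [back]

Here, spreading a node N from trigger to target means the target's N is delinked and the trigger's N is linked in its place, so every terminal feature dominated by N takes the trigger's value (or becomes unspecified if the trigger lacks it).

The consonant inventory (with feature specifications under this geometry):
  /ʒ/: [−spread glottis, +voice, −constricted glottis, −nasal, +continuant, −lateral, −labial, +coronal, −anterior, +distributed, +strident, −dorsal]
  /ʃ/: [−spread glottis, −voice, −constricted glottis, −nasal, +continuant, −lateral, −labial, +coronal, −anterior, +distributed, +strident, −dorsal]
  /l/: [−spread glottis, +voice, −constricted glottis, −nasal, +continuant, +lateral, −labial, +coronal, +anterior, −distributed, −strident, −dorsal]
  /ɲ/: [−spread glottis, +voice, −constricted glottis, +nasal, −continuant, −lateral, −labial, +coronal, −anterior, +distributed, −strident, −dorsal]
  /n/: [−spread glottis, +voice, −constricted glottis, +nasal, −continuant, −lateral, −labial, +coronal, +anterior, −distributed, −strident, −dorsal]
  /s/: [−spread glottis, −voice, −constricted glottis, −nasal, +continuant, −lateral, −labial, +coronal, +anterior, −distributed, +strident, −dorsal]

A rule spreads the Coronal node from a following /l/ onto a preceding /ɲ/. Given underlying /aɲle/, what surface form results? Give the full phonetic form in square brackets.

[anle]

Coronal immediately or transitively dominates [coronal], [anterior], [distributed], [strident].
Spreading Coronal from /l/ onto /ɲ/ replaces those values with /l/'s: [+coronal], [+anterior], [−distributed], [−strident]. Features outside Coronal ([spread glottis], [voice], [constricted glottis], …) stay as in /ɲ/.
Among the inventory, only /n/ has exactly this specification, giving the surface form [anle].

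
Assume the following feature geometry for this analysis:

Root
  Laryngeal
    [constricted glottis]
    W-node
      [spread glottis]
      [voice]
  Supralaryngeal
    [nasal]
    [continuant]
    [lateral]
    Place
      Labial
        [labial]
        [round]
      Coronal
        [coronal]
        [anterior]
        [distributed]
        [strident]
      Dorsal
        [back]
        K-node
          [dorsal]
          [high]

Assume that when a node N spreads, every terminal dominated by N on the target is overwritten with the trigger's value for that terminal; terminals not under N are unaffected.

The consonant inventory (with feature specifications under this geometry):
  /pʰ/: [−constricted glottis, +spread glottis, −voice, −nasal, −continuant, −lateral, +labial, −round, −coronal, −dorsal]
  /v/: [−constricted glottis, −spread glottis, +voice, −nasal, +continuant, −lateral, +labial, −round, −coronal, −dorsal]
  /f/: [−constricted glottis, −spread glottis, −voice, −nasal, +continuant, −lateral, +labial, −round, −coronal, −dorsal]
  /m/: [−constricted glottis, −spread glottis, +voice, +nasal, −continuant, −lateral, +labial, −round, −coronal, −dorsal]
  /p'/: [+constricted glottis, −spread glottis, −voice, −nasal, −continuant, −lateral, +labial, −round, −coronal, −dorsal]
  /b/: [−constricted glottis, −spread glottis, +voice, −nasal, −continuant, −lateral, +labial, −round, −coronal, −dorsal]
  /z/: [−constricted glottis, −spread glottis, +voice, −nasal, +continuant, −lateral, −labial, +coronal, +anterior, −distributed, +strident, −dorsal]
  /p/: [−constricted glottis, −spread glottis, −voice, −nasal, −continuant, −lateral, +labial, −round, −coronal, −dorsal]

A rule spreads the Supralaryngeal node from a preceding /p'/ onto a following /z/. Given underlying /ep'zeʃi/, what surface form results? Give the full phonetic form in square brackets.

The Supralaryngeal node dominates the terminals [nasal], [continuant], [lateral], [labial], [round], [coronal], [anterior], [distributed], [strident], [back], [dorsal], [high].
After delinking /z/'s Supralaryngeal and linking /p'/'s, the affected terminals become [−nasal], [−continuant], [−lateral], [+labial], [−round], [−coronal], [−dorsal]; [constricted glottis], [spread glottis], [voice] (outside Supralaryngeal) are retained from /z/.
Among the inventory, only /b/ has exactly this specification, giving the surface form [ep'beʃi].

[ep'beʃi]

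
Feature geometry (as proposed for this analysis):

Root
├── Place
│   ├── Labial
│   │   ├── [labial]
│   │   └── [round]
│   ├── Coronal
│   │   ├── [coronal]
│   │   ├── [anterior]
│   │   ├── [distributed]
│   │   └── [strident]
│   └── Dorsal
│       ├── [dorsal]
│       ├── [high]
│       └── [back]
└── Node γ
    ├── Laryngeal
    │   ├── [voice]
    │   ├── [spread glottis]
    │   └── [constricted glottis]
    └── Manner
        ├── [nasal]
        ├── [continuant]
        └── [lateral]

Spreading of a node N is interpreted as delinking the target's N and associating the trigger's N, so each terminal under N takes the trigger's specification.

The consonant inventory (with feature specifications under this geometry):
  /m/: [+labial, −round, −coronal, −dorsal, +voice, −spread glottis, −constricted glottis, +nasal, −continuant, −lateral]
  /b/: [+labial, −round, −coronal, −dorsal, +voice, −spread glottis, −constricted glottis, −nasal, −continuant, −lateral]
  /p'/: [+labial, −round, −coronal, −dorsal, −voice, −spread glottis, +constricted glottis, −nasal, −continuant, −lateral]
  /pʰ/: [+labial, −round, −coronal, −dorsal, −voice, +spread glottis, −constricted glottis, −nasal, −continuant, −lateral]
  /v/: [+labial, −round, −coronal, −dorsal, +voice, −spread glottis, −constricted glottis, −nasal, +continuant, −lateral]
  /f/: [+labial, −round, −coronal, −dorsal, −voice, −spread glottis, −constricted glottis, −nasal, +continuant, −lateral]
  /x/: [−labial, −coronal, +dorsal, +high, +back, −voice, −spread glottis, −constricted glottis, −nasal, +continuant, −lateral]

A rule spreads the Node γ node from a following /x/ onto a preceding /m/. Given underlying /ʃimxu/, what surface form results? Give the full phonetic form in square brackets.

Node γ immediately or transitively dominates [voice], [spread glottis], [constricted glottis], [nasal], [continuant], [lateral].
The target acquires /x/'s values for everything under Node γ — [−voice], [−spread glottis], [−constricted glottis], [−nasal], [+continuant], [−lateral] — while keeping its own [labial], [round], [coronal], ….
The resulting bundle matches /f/ in the inventory; substituting it for /m/ gives [ʃifxu].

[ʃifxu]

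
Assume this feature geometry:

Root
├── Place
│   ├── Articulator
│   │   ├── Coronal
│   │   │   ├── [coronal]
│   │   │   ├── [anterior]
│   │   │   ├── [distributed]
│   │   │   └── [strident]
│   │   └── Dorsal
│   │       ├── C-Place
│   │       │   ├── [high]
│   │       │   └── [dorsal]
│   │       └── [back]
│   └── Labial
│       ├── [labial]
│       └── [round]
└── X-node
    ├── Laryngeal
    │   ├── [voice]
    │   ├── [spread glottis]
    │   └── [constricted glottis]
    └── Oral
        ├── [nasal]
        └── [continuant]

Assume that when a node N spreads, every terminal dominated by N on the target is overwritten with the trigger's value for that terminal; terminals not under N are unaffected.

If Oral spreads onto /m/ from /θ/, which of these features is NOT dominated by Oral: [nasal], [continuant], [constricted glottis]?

[constricted glottis]

Under this geometry, Oral contains [nasal], [continuant].
Of the listed options, [nasal], [continuant] are among these and would be overwritten by spreading Oral.
But [constricted glottis] is a dependent of Laryngeal, outside Oral; it is therefore untouched by the spreading.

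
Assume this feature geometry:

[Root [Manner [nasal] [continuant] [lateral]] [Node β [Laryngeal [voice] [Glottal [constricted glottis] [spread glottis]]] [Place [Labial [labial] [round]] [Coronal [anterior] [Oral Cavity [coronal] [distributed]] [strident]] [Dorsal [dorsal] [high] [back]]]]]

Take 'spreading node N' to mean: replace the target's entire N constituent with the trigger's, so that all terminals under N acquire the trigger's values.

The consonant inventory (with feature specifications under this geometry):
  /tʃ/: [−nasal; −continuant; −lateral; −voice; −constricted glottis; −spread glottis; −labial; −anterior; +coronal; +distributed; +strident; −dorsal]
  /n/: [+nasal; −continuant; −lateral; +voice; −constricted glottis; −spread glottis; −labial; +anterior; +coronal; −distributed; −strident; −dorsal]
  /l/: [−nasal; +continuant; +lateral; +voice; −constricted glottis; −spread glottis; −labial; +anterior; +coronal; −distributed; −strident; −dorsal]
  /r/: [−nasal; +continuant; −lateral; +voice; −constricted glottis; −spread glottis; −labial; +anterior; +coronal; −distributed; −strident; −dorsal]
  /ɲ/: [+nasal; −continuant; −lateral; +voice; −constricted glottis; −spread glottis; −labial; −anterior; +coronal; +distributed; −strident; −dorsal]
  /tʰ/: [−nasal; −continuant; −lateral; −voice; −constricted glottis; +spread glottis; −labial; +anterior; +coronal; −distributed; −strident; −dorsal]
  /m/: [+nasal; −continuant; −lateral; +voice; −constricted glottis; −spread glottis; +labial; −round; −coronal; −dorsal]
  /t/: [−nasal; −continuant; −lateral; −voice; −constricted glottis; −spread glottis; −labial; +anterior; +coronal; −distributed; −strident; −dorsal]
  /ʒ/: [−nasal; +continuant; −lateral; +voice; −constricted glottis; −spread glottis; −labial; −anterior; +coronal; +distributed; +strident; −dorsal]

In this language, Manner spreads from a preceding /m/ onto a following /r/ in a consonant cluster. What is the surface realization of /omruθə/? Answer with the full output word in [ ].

Manner immediately or transitively dominates [nasal], [continuant], [lateral].
The target acquires /m/'s values for everything under Manner — [+nasal], [−continuant], [−lateral] — while keeping its own [voice], [constricted glottis], [spread glottis], ….
Among the inventory, only /n/ has exactly this specification, giving the surface form [omnuθə].

[omnuθə]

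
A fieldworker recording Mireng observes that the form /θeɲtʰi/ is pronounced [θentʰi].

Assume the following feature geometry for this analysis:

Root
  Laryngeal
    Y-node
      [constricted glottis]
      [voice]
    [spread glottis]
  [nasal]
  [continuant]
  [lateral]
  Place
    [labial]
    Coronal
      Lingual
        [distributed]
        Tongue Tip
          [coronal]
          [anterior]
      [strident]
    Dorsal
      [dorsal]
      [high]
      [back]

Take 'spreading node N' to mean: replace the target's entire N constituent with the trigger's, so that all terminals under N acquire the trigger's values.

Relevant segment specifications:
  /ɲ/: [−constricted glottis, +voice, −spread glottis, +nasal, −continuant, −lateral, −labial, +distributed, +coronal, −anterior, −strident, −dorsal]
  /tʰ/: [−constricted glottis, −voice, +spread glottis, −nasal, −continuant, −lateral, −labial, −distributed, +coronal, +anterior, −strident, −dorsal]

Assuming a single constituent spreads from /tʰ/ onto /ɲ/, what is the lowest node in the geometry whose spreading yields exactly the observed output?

Lingual

/ɲ/ and [n] differ in [anterior], [distributed]; every other specified feature is identical.
These terminals are all dominated by Lingual, and no proper subconstituent of Lingual covers them all; Lingual is their lowest common ancestor.
Spreading Lingual from /tʰ/ overwrites each of those terminals with /tʰ/'s values, yielding exactly [n].
[voice], [spread glottis] stay as in /ɲ/ although /tʰ/ differs there, so no node dominating them spread; among the remaining candidates Lingual is the lowest that derives the output.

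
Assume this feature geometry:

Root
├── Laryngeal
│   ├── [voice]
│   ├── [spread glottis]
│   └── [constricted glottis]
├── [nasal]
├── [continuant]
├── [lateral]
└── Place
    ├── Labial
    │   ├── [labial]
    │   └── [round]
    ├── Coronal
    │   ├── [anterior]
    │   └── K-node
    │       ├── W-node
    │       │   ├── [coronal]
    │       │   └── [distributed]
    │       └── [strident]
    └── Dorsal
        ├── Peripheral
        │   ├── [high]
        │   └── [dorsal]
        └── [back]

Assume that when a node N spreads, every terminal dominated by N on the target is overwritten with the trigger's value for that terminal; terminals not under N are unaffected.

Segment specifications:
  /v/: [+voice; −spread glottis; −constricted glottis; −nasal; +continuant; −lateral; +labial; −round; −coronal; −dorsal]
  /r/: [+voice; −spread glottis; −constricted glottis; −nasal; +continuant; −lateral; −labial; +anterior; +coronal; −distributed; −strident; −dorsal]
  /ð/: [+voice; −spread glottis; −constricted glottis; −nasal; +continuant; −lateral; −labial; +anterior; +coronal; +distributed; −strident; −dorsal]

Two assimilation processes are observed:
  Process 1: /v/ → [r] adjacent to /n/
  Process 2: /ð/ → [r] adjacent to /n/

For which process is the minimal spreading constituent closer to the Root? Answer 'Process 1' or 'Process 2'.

Process 1 alters [labial], [round], [coronal], [anterior], [distributed], [strident]; the lowest common ancestor is Place (depth 1 from Root).
Process 2 alters [distributed]; the lowest dominating node is [distributed] (depth 5 from Root).
Place (depth 1) sits above [distributed] (depth 5), making Process 1 the one with the higher spreading node.

Process 1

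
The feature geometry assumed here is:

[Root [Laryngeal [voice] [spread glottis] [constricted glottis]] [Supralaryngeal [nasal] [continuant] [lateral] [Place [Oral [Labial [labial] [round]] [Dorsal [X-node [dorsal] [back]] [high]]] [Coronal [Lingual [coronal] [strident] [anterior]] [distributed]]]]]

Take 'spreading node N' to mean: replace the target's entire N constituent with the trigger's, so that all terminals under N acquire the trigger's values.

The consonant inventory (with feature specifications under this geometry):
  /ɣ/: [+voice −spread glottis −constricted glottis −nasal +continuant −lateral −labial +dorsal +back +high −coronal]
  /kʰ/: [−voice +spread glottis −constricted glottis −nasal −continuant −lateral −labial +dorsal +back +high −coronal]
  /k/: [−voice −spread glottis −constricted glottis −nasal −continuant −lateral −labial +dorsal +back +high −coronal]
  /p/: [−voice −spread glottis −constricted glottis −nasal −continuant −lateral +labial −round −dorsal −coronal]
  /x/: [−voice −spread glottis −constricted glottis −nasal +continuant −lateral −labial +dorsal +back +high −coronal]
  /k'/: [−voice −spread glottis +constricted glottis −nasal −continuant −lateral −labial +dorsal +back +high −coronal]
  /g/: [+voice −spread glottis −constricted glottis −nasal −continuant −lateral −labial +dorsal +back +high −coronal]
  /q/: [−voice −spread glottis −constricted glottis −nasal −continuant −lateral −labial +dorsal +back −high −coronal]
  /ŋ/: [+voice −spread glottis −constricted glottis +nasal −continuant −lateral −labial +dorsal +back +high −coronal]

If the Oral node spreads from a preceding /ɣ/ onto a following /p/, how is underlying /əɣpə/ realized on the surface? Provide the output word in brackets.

[əɣkə]

The Oral node dominates the terminals [labial], [round], [dorsal], [back], [high].
After delinking /p/'s Oral and linking /ɣ/'s, the affected terminals become [−labial], [+dorsal], [+back], [+high]; [voice], [spread glottis], [constricted glottis], … (outside Oral) are retained from /p/.
The resulting bundle matches /k/ in the inventory; substituting it for /p/ gives [əɣkə].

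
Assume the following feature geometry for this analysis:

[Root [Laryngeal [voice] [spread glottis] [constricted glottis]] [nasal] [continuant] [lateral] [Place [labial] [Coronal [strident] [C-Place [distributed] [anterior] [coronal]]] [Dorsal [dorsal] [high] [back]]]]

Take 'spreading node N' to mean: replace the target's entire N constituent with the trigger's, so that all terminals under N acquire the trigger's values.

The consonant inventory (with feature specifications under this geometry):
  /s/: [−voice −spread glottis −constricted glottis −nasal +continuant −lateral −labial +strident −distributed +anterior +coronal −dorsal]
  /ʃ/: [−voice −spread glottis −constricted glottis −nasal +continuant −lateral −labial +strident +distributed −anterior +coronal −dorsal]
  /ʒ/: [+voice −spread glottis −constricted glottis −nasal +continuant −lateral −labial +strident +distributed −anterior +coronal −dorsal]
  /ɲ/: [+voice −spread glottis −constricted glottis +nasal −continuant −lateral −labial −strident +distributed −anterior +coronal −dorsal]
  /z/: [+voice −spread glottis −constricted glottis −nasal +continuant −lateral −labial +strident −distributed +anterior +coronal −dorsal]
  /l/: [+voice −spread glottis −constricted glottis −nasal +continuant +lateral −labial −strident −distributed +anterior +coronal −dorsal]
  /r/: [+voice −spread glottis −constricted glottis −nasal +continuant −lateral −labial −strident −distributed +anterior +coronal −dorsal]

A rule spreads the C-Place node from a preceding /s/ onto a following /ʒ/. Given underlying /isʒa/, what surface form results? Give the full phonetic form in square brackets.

[isza]

Terminals under C-Place in this geometry: [distributed], [anterior], [coronal].
Spreading C-Place from /s/ onto /ʒ/ replaces those values with /s/'s: [−distributed], [+anterior], [+coronal]. Features outside C-Place ([voice], [spread glottis], [constricted glottis], …) stay as in /ʒ/.
The resulting bundle matches /z/ in the inventory; substituting it for /ʒ/ gives [isza].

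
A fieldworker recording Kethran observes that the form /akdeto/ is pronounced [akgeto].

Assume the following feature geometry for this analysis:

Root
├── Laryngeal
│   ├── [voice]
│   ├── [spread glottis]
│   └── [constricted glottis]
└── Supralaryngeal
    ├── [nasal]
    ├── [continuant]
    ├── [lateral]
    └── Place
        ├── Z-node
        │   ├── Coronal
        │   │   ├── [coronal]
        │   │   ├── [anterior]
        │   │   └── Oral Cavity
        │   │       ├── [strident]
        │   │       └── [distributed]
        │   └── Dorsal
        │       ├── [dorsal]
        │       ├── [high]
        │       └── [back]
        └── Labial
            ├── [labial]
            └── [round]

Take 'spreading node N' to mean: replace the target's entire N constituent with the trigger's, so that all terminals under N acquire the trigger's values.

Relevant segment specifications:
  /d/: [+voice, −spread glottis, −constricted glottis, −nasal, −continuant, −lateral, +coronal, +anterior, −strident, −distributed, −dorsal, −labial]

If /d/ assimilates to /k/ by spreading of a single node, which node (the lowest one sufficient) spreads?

Z-node

Feature comparison: [coronal], [anterior], [distributed], [strident], [dorsal], [high], [back] differ between /d/ and [g]; the remaining terminals match.
These terminals are all dominated by Z-node, and no proper subconstituent of Z-node covers them all; Z-node is their lowest common ancestor.
If Z-node spreads, every terminal under it takes /k/'s value, producing [g] as observed.
[voice] stays as in /d/ although /k/ differs there, so no node dominating it spread; among the remaining candidates Z-node is the lowest that derives the output.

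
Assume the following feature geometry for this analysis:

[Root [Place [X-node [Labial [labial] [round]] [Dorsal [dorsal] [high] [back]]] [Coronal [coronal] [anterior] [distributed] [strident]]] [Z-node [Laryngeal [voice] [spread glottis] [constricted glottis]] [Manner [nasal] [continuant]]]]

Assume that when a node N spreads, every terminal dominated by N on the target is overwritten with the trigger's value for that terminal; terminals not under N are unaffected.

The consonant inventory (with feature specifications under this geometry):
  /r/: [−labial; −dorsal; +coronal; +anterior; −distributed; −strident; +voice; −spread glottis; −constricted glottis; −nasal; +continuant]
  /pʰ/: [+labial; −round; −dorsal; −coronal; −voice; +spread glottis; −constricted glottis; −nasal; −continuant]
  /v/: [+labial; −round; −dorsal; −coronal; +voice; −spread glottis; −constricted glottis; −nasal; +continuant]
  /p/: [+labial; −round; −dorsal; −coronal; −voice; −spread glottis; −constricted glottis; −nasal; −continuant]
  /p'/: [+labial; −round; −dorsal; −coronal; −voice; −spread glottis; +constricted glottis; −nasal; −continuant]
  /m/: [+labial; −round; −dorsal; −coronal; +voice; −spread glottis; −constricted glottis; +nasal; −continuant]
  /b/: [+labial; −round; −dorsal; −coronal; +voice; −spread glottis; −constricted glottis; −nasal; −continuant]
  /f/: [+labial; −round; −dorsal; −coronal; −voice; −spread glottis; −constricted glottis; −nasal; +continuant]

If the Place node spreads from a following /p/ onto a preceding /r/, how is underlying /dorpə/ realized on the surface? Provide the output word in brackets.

Terminals under Place in this geometry: [labial], [round], [dorsal], [high], [back], [coronal], [anterior], [distributed], [strident].
After delinking /r/'s Place and linking /p/'s, the affected terminals become [+labial], [−round], [−dorsal], [−coronal]; [voice], [spread glottis], [constricted glottis], … (outside Place) are retained from /r/.
The resulting bundle matches /v/ in the inventory; substituting it for /r/ gives [dovpə].

[dovpə]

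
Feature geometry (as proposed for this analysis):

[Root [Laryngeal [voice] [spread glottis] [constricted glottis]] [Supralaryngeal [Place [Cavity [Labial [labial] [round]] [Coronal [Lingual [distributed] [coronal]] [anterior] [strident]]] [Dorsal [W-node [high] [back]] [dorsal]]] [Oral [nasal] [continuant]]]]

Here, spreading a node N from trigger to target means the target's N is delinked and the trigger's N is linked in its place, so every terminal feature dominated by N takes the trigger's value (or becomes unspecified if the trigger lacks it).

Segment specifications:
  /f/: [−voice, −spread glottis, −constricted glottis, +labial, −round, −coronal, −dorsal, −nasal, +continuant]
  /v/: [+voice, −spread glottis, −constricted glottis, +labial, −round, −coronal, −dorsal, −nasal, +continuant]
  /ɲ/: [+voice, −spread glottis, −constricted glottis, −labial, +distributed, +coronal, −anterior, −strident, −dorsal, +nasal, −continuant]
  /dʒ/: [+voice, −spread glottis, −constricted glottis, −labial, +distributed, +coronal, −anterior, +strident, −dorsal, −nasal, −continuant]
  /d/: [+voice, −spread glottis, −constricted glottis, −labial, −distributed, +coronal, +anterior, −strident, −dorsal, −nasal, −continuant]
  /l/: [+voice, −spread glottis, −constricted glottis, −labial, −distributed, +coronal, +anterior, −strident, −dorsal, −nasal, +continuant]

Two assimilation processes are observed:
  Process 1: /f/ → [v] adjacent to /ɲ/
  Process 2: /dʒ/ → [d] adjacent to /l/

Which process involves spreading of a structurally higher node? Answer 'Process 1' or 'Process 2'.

Process 1

Process 1 alters [voice]; the lowest dominating node is [voice] (depth 2 from Root).
In Process 2, [anterior], [distributed], [strident] change, so the minimal spreading node is Coronal at depth 4.
[voice] (depth 2) sits above Coronal (depth 4), making Process 1 the one with the higher spreading node.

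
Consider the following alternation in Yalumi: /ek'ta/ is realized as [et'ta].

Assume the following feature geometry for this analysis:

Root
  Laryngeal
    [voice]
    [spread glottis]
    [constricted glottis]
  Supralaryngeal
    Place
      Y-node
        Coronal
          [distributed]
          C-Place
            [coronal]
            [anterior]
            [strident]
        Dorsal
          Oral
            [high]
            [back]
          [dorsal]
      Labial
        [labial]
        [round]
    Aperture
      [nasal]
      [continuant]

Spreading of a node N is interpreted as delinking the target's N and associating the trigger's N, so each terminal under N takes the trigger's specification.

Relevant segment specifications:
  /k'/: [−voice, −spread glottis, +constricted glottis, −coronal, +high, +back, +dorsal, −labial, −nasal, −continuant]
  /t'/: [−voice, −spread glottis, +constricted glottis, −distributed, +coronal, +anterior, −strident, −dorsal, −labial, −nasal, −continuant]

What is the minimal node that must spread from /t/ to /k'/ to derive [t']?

Comparing /k'/ with its surface form [t'], the features that change are [coronal], [anterior], [distributed], [strident], [dorsal], [high], [back].
The smallest constituent containing every changed terminal is Y-node — each of its daughters lacks at least one of the affected features.
Spreading Y-node from /t/ overwrites each of those terminals with /t/'s values, yielding exactly [t'].
[constricted glottis], a feature on which the two segments disagree outside Y-node, is unchanged — nothing dominating it spread, and Y-node is the minimal sufficient constituent.

Y-node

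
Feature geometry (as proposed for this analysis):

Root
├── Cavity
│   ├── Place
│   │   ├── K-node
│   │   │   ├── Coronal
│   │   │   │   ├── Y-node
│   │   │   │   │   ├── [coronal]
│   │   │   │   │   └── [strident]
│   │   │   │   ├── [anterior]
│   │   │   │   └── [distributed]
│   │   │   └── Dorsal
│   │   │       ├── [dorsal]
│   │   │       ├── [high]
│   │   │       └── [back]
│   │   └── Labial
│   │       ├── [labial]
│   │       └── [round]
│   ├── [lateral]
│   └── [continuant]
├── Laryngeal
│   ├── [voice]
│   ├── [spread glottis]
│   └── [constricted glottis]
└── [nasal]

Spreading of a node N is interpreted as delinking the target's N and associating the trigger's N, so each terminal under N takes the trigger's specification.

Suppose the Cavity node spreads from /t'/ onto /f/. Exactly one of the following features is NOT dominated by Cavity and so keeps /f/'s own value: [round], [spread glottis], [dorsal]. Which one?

[spread glottis]

Cavity dominates exactly [coronal], [strident], [anterior], [distributed], [dorsal], [high], [back], [labial], [round], [lateral], [continuant].
Of the listed options, [round], [dorsal] are among these and would be overwritten by spreading Cavity.
[spread glottis] attaches under Laryngeal, not under Cavity, so /f/ retains its own value for [spread glottis].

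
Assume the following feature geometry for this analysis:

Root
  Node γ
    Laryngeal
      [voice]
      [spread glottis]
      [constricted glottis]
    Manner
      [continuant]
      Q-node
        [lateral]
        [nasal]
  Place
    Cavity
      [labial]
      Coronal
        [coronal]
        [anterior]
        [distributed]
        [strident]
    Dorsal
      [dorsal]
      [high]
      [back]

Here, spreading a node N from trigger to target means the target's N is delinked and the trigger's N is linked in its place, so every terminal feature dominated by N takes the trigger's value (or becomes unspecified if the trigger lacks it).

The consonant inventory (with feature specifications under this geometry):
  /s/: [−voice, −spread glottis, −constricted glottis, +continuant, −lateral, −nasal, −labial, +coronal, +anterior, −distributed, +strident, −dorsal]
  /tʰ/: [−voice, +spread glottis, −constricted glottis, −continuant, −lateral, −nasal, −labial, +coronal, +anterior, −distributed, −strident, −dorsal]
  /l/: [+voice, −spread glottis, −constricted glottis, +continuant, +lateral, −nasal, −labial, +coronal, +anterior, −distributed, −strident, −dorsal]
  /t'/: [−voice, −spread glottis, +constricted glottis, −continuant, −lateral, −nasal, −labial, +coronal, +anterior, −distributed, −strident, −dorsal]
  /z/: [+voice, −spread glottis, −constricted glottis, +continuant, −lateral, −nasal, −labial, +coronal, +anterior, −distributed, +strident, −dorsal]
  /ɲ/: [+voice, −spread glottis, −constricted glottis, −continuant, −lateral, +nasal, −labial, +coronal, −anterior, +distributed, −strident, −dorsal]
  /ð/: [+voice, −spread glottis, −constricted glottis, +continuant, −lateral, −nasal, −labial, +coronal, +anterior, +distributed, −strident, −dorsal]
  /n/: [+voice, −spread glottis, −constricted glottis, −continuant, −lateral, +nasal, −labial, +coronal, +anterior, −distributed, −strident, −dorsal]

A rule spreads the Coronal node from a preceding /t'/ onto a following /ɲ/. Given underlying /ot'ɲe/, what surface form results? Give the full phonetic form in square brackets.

Coronal immediately or transitively dominates [coronal], [anterior], [distributed], [strident].
After delinking /ɲ/'s Coronal and linking /t'/'s, the affected terminals become [+coronal], [+anterior], [−distributed], [−strident]; [voice], [spread glottis], [constricted glottis], … (outside Coronal) are retained from /ɲ/.
This feature bundle is that of [n], so /ot'ɲe/ surfaces as [ot'ne].

[ot'ne]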